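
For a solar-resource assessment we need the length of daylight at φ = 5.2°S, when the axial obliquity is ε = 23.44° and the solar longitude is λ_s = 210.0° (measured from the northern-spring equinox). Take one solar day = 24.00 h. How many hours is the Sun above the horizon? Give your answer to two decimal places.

12.14 h

Solar declination: sin δ = sin ε · sin λ_s = sin 23.44° × sin 210.0° = -0.19889, so δ = -11.472°.
cos H₀ = −tan φ · tan δ = −tan(-5.2°) × tan(-11.472°) = -0.0185, so H₀ = 1.5893 rad = 91.06°.
Daylight = 2H₀/(2π) × 24.00 h = (1.5893/π) × 24.00 = 12.14 h.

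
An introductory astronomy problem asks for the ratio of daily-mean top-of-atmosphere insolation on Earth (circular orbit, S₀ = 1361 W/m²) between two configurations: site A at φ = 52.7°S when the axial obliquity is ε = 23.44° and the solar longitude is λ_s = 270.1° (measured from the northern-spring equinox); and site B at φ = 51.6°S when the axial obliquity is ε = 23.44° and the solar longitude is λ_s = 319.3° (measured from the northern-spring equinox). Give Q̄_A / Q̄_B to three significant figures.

— Configuration A (φ=-52.7°):
Solar declination: sin δ = sin ε · sin λ_s = sin 23.44° × sin 270.1° = -0.39779, so δ = -23.440°.
cos H₀ = −tan(-52.7°) tan(-23.440°) = -0.5691, H₀ = 2.1763 rad.
Bracket: H₀ sin φ sin δ + cos φ cos δ sin H₀ = 2.1763×-0.79547×-0.39779 + 0.60599×0.91748×0.82224 = 0.688647 + 0.457152 = 1.145799.
Q̄ = (S₀/π) × [bracket] = (1361/π) × 1.145799 = 496.38 W/m².
— Configuration B (φ=-51.6°):
Solar declination: sin δ = sin ε · sin λ_s = sin 23.44° × sin 319.3° = -0.25940, so δ = -15.034°.
cos H₀ = −tan(-51.6°) tan(-15.034°) = -0.3389, H₀ = 1.9165 rad.
Bracket: H₀ sin φ sin δ + cos φ cos δ sin H₀ = 1.9165×-0.78369×-0.25940 + 0.62115×0.96577×0.94083 = 0.389604 + 0.564393 = 0.953997.
Q̄ = (S₀/π) × [bracket] = (1361/π) × 0.953997 = 413.29 W/m².
Ratio Q̄_A / Q̄_B = 496.38 / 413.29 = 1.201.

Q̄_A / Q̄_B ≈ 1.20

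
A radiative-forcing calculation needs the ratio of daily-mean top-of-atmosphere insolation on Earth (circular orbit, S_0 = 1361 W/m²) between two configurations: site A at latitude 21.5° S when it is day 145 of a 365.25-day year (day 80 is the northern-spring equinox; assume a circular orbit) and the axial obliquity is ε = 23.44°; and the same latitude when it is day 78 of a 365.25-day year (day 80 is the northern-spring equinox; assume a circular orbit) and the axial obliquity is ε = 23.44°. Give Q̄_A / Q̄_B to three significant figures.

Q̄_A / Q̄_B ≈ 0.717

— Configuration A (ϕ=-21.5°):
Solar longitude: L_s = 360° × (145 − 80)/365.25 = 64.066°.
sin δ = sin 23.44° × sin 64.066° = 0.35773, so δ = +20.961°.
cos h₀ = −tan(-21.5°) tan(+20.961°) = 0.1509, h₀ = 1.4193 rad.
Bracket: h₀ sin ϕ sin δ + cos ϕ cos δ sin h₀ = 1.4193×-0.36650×0.35773 + 0.93042×0.93383×0.98855 = -0.186082 + 0.858906 = 0.672824.
Q̄ = (S_0/π) × [bracket] = (1361/π) × 0.672824 = 291.48 W/m².
— Configuration B (ϕ=-21.5°):
Solar longitude: L_s = 360° × (78 − 80)/365.25 = -1.971°, i.e. -1.971° + 360° = 358.029°.
sin δ = sin 23.44° × sin 358.029° = -0.01368, so δ = -0.784°.
cos h₀ = −tan(-21.5°) tan(-0.784°) = -0.0054, h₀ = 1.5762 rad.
Bracket: h₀ sin ϕ sin δ + cos ϕ cos δ sin h₀ = 1.5762×-0.36650×-0.01368 + 0.93042×0.99991×0.99999 = 0.007903 + 0.930327 = 0.938230.
Q̄ = (S_0/π) × [bracket] = (1361/π) × 0.938230 = 406.46 W/m².
Ratio Q̄_A / Q̄_B = 291.48 / 406.46 = 0.7171.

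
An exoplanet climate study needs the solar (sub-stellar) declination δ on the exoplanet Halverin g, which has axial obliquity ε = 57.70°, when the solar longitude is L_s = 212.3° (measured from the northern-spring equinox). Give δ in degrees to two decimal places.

δ = -26.85°

sin δ = sin ε · sin L_s = sin 57.70° × sin 212.3° = -0.451668.
δ = arcsin(-0.451668) = -26.85°.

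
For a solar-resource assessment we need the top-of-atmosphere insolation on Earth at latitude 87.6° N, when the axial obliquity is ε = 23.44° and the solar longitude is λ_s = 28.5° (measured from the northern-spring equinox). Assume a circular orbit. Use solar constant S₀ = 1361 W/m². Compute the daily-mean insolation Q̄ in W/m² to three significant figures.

Q̄ ≈ 258 W/m²

Solar declination: sin δ = sin ε · sin λ_s = sin 23.44° × sin 28.5° = 0.18981, so δ = +10.942°.
cos H₀ = −tan(+87.6°) tan(+10.942°) = -4.6125 ≤ −1 ⇒ polar day, H₀ = π.
Bracket: H₀ sin φ sin δ + cos φ cos δ sin H₀ = 3.1416×0.99912×0.18981 + 0.04188×0.98182×0.00000 = 0.595782 + 0.000000 = 0.595782.
Q̄ = (S₀/π) × [bracket] = (1361/π) × 0.595782 = 258.1 W/m².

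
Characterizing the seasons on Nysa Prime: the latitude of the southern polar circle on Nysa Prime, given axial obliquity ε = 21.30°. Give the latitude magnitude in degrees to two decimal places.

The polar circle is the lowest latitude that experiences at least one full rotation of continuous darkness at the northern-summer solstice; it lies at |ϕ| = 90° − ε = 90° − 21.30° = 68.70°.

68.70°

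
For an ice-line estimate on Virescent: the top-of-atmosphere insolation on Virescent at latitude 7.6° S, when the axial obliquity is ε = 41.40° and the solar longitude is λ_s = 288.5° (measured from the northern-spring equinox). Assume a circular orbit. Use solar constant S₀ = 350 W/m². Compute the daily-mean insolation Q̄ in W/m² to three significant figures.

Solar declination: sin δ = sin ε · sin λ_s = sin 41.40° × sin 288.5° = -0.62714, so δ = -38.839°.
cos H₀ = −tan(-7.6°) tan(-38.839°) = -0.1074, H₀ = 1.6784 rad.
Bracket: H₀ sin φ sin δ + cos φ cos δ sin H₀ = 1.6784×-0.13226×-0.62714 + 0.99122×0.77891×0.99421 = 0.139216 + 0.767601 = 0.906817.
Q̄ = (S₀/π) × [bracket] = (350/π) × 0.906817 = 101.0 W/m².

Q̄ ≈ 101 W/m²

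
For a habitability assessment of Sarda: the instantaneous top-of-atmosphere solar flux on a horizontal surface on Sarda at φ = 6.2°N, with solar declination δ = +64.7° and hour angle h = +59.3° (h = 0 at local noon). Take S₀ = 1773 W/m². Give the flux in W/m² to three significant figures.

cos θ_z = sin φ sin δ + cos φ cos δ cos h = 0.097640 + 0.216908 = 0.314548.
Flux = S₀ · cos θ_z = 1773 × 0.314548 = 557.7 W/m².

558 W/m²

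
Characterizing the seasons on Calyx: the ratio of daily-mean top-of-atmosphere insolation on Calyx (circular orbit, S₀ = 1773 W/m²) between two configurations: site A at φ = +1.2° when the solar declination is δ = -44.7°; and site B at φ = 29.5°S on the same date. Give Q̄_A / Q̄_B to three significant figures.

Q̄_A / Q̄_B ≈ 0.545

— Configuration A (φ=+1.2°):
cos H₀ = −tan(+1.2°) tan(-44.700°) = 0.0207, H₀ = 1.5501 rad.
Bracket: H₀ sin φ sin δ + cos φ cos δ sin H₀ = 1.5501×0.02094×-0.70339 + 0.99978×0.71080×0.99979 = -0.022831 + 0.710494 = 0.687663.
Q̄ = (S₀/π) × [bracket] = (1773/π) × 0.687663 = 388.09 W/m².
— Configuration B (φ=-29.5°):
cos H₀ = −tan(-29.5°) tan(-44.700°) = -0.5599, H₀ = 2.1650 rad.
Bracket: H₀ sin φ sin δ + cos φ cos δ sin H₀ = 2.1650×-0.49242×-0.70339 + 0.87036×0.71080×0.82857 = 0.749877 + 0.512596 = 1.262473.
Q̄ = (S₀/π) × [bracket] = (1773/π) × 1.262473 = 712.49 W/m².
Ratio Q̄_A / Q̄_B = 388.09 / 712.49 = 0.5447.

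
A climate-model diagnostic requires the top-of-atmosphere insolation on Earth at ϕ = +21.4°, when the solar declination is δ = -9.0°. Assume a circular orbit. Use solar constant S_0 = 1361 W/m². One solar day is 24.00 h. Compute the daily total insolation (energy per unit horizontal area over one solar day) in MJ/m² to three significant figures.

31.1 MJ/m²

cos h₀ = −tan(+21.4°) tan(-9.000°) = 0.0621, h₀ = 1.5087 rad.
Bracket: h₀ sin ϕ sin δ + cos ϕ cos δ sin h₀ = 1.5087×0.36488×-0.15643 + 0.93106×0.98769×0.99807 = -0.086114 + 0.917824 = 0.831710.
Q̄ = (S_0/π) × [bracket] = (1361/π) × 0.831710 = 360.31 W/m².
Daily total = Q̄ × 24.00 h × 3600 s/h = 360.31 × 24.00 × 3600 / 10⁶ = 31.13 MJ/m².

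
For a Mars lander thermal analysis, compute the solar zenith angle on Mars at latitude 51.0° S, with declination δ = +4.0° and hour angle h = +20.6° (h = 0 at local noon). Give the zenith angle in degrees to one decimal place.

cos θ_z = sin ϕ sin δ + cos ϕ cos δ cos h = -0.054211 + 0.587646 = 0.533435.
θ_z = arccos(0.533435) = 57.8°.

θ_z = 57.8°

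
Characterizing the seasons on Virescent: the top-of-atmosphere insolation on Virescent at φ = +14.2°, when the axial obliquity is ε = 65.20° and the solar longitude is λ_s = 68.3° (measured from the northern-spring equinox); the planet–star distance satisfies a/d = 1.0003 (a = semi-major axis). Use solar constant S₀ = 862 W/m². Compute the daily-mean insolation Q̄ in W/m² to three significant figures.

Q̄ ≈ 244 W/m²

Solar declination: sin δ = sin ε · sin λ_s = sin 65.20° × sin 68.3° = 0.84345, so δ = +57.506°.
cos H₀ = −tan(+14.2°) tan(+57.506°) = -0.3973, H₀ = 1.9793 rad.
Bracket: H₀ sin φ sin δ + cos φ cos δ sin H₀ = 1.9793×0.24531×0.84345 + 0.96945×0.53721×0.91770 = 0.409530 + 0.477937 = 0.887467.
Inverse-square distance factor (a/d)² = 1.0003² = 1.000600.
Q̄ = (S₀/π) × 1.000600 × [bracket] = (862/π) × 1.000600 × 0.887467 = 243.7 W/m².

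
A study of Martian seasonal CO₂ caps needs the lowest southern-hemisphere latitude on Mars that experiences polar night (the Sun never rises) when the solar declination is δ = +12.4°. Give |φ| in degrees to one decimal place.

|φ| = 77.6°

Polar night requires cos H₀ = −tan φ tan δ ≥ 1, i.e. tan φ tan δ ≤ −1.
The boundary is |tan φ| · |tan δ| = 1, so |φ| = 90° − |δ| = 90° − 12.4° = 77.6° in the southern hemisphere.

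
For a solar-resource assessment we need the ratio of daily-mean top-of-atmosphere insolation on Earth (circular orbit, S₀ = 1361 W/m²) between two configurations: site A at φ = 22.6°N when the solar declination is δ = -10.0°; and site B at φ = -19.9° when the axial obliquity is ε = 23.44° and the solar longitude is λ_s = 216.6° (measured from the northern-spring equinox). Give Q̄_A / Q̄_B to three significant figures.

— Configuration A (φ=+22.6°):
cos H₀ = −tan(+22.6°) tan(-10.000°) = 0.0734, H₀ = 1.4973 rad.
Bracket: H₀ sin φ sin δ + cos φ cos δ sin H₀ = 1.4973×0.38430×-0.17365 + 0.92321×0.98481×0.99730 = -0.099920 + 0.906732 = 0.806812.
Q̄ = (S₀/π) × [bracket] = (1361/π) × 0.806812 = 349.53 W/m².
— Configuration B (φ=-19.9°):
Solar declination: sin δ = sin ε · sin λ_s = sin 23.44° × sin 216.6° = -0.23717, so δ = -13.720°.
cos H₀ = −tan(-19.9°) tan(-13.720°) = -0.0884, H₀ = 1.6593 rad.
Bracket: H₀ sin φ sin δ + cos φ cos δ sin H₀ = 1.6593×-0.34038×-0.23717 + 0.94029×0.97147×0.99609 = 0.133952 + 0.909892 = 1.043844.
Q̄ = (S₀/π) × [bracket] = (1361/π) × 1.043844 = 452.21 W/m².
Ratio Q̄_A / Q̄_B = 349.53 / 452.21 = 0.7729.

Q̄_A / Q̄_B ≈ 0.773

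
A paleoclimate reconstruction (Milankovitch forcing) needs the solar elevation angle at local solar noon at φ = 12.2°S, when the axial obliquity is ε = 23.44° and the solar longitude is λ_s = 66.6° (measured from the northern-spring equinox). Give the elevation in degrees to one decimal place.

Solar declination: sin δ = sin ε · sin λ_s = sin 23.44° × sin 66.6° = 0.36507, so δ = +21.412°.
At local noon the hour angle is zero, so the zenith angle equals |φ − δ| = |-12.2° − (+21.412°)| = 33.612°.
Elevation = 90° − 33.612° = 56.4°.

56.4°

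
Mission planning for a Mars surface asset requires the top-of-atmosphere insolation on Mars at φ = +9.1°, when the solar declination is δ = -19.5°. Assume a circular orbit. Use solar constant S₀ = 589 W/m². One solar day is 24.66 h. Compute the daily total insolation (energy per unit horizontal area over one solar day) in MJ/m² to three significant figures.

14.1 MJ/m²

cos H₀ = −tan(+9.1°) tan(-19.500°) = 0.0567, H₀ = 1.5140 rad.
Bracket: H₀ sin φ sin δ + cos φ cos δ sin H₀ = 1.5140×0.15816×-0.33381 + 0.98741×0.94264×0.99839 = -0.079932 + 0.929274 = 0.849342.
Q̄ = (S₀/π) × [bracket] = (589/π) × 0.849342 = 159.24 W/m².
Daily total = Q̄ × 24.66 h × 3600 s/h = 159.24 × 24.66 × 3600 / 10⁶ = 14.14 MJ/m².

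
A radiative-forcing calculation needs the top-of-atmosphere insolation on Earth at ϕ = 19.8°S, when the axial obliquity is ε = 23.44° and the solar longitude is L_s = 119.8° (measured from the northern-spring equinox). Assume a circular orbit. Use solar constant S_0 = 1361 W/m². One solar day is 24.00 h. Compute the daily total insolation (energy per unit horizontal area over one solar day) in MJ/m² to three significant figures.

Solar declination: sin δ = sin ε · sin L_s = sin 23.44° × sin 119.8° = 0.34519, so δ = +20.193°.
cos h₀ = −tan(-19.8°) tan(+20.193°) = 0.1324, h₀ = 1.4380 rad.
Bracket: h₀ sin ϕ sin δ + cos ϕ cos δ sin h₀ = 1.4380×-0.33874×0.34519 + 0.94088×0.93853×0.99119 = -0.168145 + 0.875264 = 0.707119.
Q̄ = (S_0/π) × [bracket] = (1361/π) × 0.707119 = 306.34 W/m².
Daily total = Q̄ × 24.00 h × 3600 s/h = 306.34 × 24.00 × 3600 / 10⁶ = 26.47 MJ/m².

26.5 MJ/m²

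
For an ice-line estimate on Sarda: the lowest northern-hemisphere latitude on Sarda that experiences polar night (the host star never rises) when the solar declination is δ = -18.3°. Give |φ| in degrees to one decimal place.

|φ| = 71.7°

Polar night requires cos H₀ = −tan φ tan δ ≥ 1, i.e. tan φ tan δ ≤ −1.
The boundary is |tan φ| · |tan δ| = 1, so |φ| = 90° − |δ| = 90° − 18.3° = 71.7° in the northern hemisphere.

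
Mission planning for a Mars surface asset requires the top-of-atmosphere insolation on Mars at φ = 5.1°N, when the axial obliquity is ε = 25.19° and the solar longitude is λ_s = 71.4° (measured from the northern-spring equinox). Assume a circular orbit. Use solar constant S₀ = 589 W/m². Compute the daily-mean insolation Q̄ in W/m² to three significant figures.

Solar declination: sin δ = sin ε · sin λ_s = sin 25.19° × sin 71.4° = 0.40339, so δ = +23.790°.
cos H₀ = −tan(+5.1°) tan(+23.790°) = -0.0393, H₀ = 1.6102 rad.
Bracket: H₀ sin φ sin δ + cos φ cos δ sin H₀ = 1.6102×0.08889×0.40339 + 0.99604×0.91503×0.99923 = 0.057737 + 0.910705 = 0.968442.
Q̄ = (S₀/π) × [bracket] = (589/π) × 0.968442 = 181.6 W/m².

Q̄ ≈ 182 W/m²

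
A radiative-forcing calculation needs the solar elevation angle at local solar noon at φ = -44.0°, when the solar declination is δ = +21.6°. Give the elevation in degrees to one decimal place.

At local noon the hour angle is zero, so the zenith angle equals |φ − δ| = |-44.0° − (+21.600°)| = 65.600°.
Elevation = 90° − 65.600° = 24.4°.

24.4°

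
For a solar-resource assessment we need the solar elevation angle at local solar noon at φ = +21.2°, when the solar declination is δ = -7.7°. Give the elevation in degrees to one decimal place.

At local noon the hour angle is zero, so the zenith angle equals |φ − δ| = |+21.2° − (-7.700°)| = 28.900°.
Elevation = 90° − 28.900° = 61.1°.

61.1°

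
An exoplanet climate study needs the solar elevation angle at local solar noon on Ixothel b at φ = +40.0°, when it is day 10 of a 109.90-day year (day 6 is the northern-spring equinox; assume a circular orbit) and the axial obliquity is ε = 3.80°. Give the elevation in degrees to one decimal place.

50.9°

Solar longitude: λ_s = 360° × (10 − 6)/109.90 = 13.103°.
sin δ = sin 3.80° × sin 13.103° = 0.01502, so δ = +0.861°.
At local noon the hour angle is zero, so the zenith angle equals |φ − δ| = |+40.0° − (+0.861°)| = 39.139°.
Elevation = 90° − 39.139° = 50.9°.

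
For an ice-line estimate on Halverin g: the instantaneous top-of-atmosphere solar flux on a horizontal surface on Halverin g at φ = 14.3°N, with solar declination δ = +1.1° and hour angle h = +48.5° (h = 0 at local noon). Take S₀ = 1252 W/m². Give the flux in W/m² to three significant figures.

810 W/m²

cos θ_z = sin φ sin δ + cos φ cos δ cos h = 0.004742 + 0.641971 = 0.646713.
Flux = S₀ · cos θ_z = 1252 × 0.646713 = 809.7 W/m².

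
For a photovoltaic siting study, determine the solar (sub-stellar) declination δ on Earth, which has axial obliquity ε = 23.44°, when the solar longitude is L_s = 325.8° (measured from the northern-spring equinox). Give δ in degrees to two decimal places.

δ = -12.92°

sin δ = sin ε · sin L_s = sin 23.44° × sin 325.8° = -0.223590.
δ = arcsin(-0.223590) = -12.92°.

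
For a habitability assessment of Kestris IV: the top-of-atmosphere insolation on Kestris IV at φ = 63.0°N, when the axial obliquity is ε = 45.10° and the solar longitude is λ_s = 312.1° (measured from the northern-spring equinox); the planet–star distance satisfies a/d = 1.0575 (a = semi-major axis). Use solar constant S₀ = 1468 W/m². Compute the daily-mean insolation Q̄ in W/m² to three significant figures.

Q̄ ≈ 0.00 W/m²

Solar declination: sin δ = sin ε · sin λ_s = sin 45.10° × sin 312.1° = -0.52557, so δ = -31.707°.
cos H₀ = −tan(+63.0°) tan(-31.707°) = 1.2124 ≥ 1 ⇒ polar night, H₀ = 0 and Q̄ = 0.
Inverse-square distance factor (a/d)² = 1.0575² = 1.118306.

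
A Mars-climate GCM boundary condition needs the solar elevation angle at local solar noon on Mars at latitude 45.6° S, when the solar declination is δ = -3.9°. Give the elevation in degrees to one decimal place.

At local noon the hour angle is zero, so the zenith angle equals |φ − δ| = |-45.6° − (-3.900°)| = 41.700°.
Elevation = 90° − 41.700° = 48.3°.

48.3°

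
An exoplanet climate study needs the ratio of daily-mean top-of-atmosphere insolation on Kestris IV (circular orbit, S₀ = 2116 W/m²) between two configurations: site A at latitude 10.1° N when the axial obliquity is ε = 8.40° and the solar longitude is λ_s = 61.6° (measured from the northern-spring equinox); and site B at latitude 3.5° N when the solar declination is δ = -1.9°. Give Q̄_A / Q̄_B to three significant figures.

— Configuration A (φ=+10.1°):
Solar declination: sin δ = sin ε · sin λ_s = sin 8.40° × sin 61.6° = 0.12850, so δ = +7.383°.
cos H₀ = −tan(+10.1°) tan(+7.383°) = -0.0231, H₀ = 1.5939 rad.
Bracket: H₀ sin φ sin δ + cos φ cos δ sin H₀ = 1.5939×0.17537×0.12850 + 0.98450×0.99171×0.99973 = 0.035919 + 0.976075 = 1.011994.
Q̄ = (S₀/π) × [bracket] = (2116/π) × 1.011994 = 681.62 W/m².
— Configuration B (φ=+3.5°):
cos H₀ = −tan(+3.5°) tan(-1.900°) = 0.0020, H₀ = 1.5688 rad.
Bracket: H₀ sin φ sin δ + cos φ cos δ sin H₀ = 1.5688×0.06105×-0.03316 + 0.99813×0.99945×1.00000 = -0.003176 + 0.997581 = 0.994405.
Q̄ = (S₀/π) × [bracket] = (2116/π) × 0.994405 = 669.78 W/m².
Ratio Q̄_A / Q̄_B = 681.62 / 669.78 = 1.018.

Q̄_A / Q̄_B ≈ 1.02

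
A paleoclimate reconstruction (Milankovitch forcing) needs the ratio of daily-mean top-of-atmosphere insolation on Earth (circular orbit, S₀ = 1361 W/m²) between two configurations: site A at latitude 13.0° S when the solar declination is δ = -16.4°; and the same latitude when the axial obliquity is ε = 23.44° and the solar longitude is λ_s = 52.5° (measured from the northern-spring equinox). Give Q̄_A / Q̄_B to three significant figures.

Q̄_A / Q̄_B ≈ 1.27

— Configuration A (φ=-13.0°):
cos H₀ = −tan(-13.0°) tan(-16.400°) = -0.0679, H₀ = 1.6388 rad.
Bracket: H₀ sin φ sin δ + cos φ cos δ sin H₀ = 1.6388×-0.22495×-0.28234 + 0.97437×0.95931×0.99769 = 0.104084 + 0.932564 = 1.036648.
Q̄ = (S₀/π) × [bracket] = (1361/π) × 1.036648 = 449.10 W/m².
— Configuration B (φ=-13.0°):
Solar declination: sin δ = sin ε · sin λ_s = sin 23.44° × sin 52.5° = 0.31559, so δ = +18.396°.
cos H₀ = −tan(-13.0°) tan(+18.396°) = 0.0768, H₀ = 1.4939 rad.
Bracket: H₀ sin φ sin δ + cos φ cos δ sin H₀ = 1.4939×-0.22495×0.31559 + 0.97437×0.94890×0.99705 = -0.106055 + 0.921852 = 0.815797.
Q̄ = (S₀/π) × [bracket] = (1361/π) × 0.815797 = 353.42 W/m².
Ratio Q̄_A / Q̄_B = 449.10 / 353.42 = 1.271.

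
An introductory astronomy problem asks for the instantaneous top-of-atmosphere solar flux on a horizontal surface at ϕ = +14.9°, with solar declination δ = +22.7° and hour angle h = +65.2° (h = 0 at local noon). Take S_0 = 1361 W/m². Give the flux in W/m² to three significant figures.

644 W/m²

cos θ_z = sin ϕ sin δ + cos ϕ cos δ cos h = 0.099229 + 0.373949 = 0.473178.
Flux = S_0 · cos θ_z = 1361 × 0.473178 = 644.0 W/m².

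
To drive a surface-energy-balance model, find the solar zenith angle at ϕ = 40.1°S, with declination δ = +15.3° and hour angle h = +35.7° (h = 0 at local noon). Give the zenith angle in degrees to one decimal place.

cos θ_z = sin ϕ sin δ + cos ϕ cos δ cos h = -0.169967 + 0.599164 = 0.429197.
θ_z = arccos(0.429197) = 64.6°.

θ_z = 64.6°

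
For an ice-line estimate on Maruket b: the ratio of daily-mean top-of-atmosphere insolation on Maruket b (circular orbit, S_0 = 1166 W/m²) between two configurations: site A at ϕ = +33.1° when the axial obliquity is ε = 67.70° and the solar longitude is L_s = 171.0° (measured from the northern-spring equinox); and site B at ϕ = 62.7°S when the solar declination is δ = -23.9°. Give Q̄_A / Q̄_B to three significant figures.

— Configuration A (ϕ=+33.1°):
Solar declination: sin δ = sin ε · sin L_s = sin 67.70° × sin 171.0° = 0.14473, so δ = +8.322°.
cos h₀ = −tan(+33.1°) tan(+8.322°) = -0.0954, h₀ = 1.6663 rad.
Bracket: h₀ sin ϕ sin δ + cos ϕ cos δ sin h₀ = 1.6663×0.54610×0.14473 + 0.83772×0.98947×0.99544 = 0.131699 + 0.825119 = 0.956818.
Q̄ = (S_0/π) × [bracket] = (1166/π) × 0.956818 = 355.12 W/m².
— Configuration B (ϕ=-62.7°):
cos h₀ = −tan(-62.7°) tan(-23.900°) = -0.8586, h₀ = 2.6033 rad.
Bracket: h₀ sin ϕ sin δ + cos ϕ cos δ sin h₀ = 2.6033×-0.88862×-0.40514 + 0.45865×0.91425×0.51270 = 0.937228 + 0.214986 = 1.152214.
Q̄ = (S_0/π) × [bracket] = (1166/π) × 1.152214 = 427.64 W/m².
Ratio Q̄_A / Q̄_B = 355.12 / 427.64 = 0.8304.

Q̄_A / Q̄_B ≈ 0.830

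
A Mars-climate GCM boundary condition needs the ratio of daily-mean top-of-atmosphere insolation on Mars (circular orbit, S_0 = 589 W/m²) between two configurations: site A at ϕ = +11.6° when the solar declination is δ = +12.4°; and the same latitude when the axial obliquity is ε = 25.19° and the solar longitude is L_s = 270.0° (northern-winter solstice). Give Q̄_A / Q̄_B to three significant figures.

— Configuration A (ϕ=+11.6°):
cos h₀ = −tan(+11.6°) tan(+12.400°) = -0.0451, h₀ = 1.6159 rad.
Bracket: h₀ sin ϕ sin δ + cos ϕ cos δ sin h₀ = 1.6159×0.20108×0.21474 + 0.97958×0.97667×0.99898 = 0.069774 + 0.955751 = 1.025525.
Q̄ = (S_0/π) × [bracket] = (589/π) × 1.025525 = 192.27 W/m².
— Configuration B (ϕ=+11.6°):
Solar declination: sin δ = sin ε · sin L_s = sin 25.19° × sin 270.0° = -0.42562, so δ = -25.190°.
cos h₀ = −tan(+11.6°) tan(-25.190°) = 0.0965, h₀ = 1.4741 rad.
Bracket: h₀ sin ϕ sin δ + cos ϕ cos δ sin h₀ = 1.4741×0.20108×-0.42562 + 0.97958×0.90490×0.99533 = -0.126159 + 0.882282 = 0.756123.
Q̄ = (S_0/π) × [bracket] = (589/π) × 0.756123 = 141.76 W/m².
Ratio Q̄_A / Q̄_B = 192.27 / 141.76 = 1.356.

Q̄_A / Q̄_B ≈ 1.36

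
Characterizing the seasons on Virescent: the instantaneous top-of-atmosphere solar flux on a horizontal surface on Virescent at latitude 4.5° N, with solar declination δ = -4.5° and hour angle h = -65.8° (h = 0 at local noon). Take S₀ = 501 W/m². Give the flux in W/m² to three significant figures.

201 W/m²

cos θ_z = sin φ sin δ + cos φ cos δ cos h = -0.006156 + 0.407400 = 0.401244.
Flux = S₀ · cos θ_z = 501 × 0.401244 = 201.0 W/m².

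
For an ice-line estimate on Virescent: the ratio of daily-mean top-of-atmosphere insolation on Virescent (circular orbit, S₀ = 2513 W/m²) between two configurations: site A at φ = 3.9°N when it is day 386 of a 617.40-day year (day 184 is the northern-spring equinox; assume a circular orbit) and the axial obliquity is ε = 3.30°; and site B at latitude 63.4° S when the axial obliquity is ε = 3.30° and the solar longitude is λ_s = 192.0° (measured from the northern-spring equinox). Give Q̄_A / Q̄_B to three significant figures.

Q̄_A / Q̄_B ≈ 2.16

— Configuration A (φ=+3.9°):
Solar longitude: λ_s = 360° × (386 − 184)/617.40 = 117.784°.
sin δ = sin 3.30° × sin 117.784° = 0.05093, so δ = +2.919°.
cos H₀ = −tan(+3.9°) tan(+2.919°) = -0.0035, H₀ = 1.5743 rad.
Bracket: H₀ sin φ sin δ + cos φ cos δ sin H₀ = 1.5743×0.06802×0.05093 + 0.99768×0.99870×0.99999 = 0.005454 + 0.996373 = 1.001827.
Q̄ = (S₀/π) × [bracket] = (2513/π) × 1.001827 = 801.37 W/m².
— Configuration B (φ=-63.4°):
Solar declination: sin δ = sin ε · sin λ_s = sin 3.30° × sin 192.0° = -0.01197, so δ = -0.686°.
cos H₀ = −tan(-63.4°) tan(-0.686°) = -0.0239, H₀ = 1.5947 rad.
Bracket: H₀ sin φ sin δ + cos φ cos δ sin H₀ = 1.5947×-0.89415×-0.01197 + 0.44776×0.99993×0.99971 = 0.017068 + 0.447599 = 0.464667.
Q̄ = (S₀/π) × [bracket] = (2513/π) × 0.464667 = 371.69 W/m².
Ratio Q̄_A / Q̄_B = 801.37 / 371.69 = 2.156.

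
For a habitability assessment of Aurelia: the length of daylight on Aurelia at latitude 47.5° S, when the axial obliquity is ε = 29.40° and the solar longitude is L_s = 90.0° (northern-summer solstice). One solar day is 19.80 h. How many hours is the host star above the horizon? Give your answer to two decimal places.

Solar declination: sin δ = sin ε · sin L_s = sin 29.40° × sin 90.0° = 0.49090, so δ = +29.400°.
cos h₀ = −tan ϕ · tan δ = −tan(-47.5°) × tan(+29.400°) = 0.6149, so h₀ = 0.9085 rad = 52.05°.
Daylight = 2h₀/(2π) × 19.80 h = (0.9085/π) × 19.80 = 5.73 h.

5.73 h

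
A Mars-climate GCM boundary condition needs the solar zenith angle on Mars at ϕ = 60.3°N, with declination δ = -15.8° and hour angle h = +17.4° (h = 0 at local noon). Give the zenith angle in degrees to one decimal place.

θ_z = 77.4°

cos θ_z = sin ϕ sin δ + cos ϕ cos δ cos h = -0.236511 + 0.454924 = 0.218413.
θ_z = arccos(0.218413) = 77.4°.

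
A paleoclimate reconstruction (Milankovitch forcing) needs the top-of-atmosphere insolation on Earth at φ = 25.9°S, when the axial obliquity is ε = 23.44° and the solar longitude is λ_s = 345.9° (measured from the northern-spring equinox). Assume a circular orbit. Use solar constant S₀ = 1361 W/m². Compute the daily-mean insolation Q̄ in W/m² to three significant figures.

Solar declination: sin δ = sin ε · sin λ_s = sin 23.44° × sin 345.9° = -0.09691, so δ = -5.561°.
cos H₀ = −tan(-25.9°) tan(-5.561°) = -0.0473, H₀ = 1.6181 rad.
Bracket: H₀ sin φ sin δ + cos φ cos δ sin H₀ = 1.6181×-0.43680×-0.09691 + 0.89956×0.99529×0.99888 = 0.068495 + 0.894320 = 0.962815.
Q̄ = (S₀/π) × [bracket] = (1361/π) × 0.962815 = 417.1 W/m².

Q̄ ≈ 417 W/m²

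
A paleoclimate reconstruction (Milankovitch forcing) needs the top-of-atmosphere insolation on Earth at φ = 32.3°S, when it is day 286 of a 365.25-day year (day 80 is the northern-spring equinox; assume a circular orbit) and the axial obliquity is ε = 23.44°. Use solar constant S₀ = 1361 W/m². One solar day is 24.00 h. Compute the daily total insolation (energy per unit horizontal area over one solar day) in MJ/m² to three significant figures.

36.3 MJ/m²

Solar longitude: λ_s = 360° × (286 − 80)/365.25 = 203.039°.
sin δ = sin 23.44° × sin 203.039° = -0.15568, so δ = -8.956°.
cos H₀ = −tan(-32.3°) tan(-8.956°) = -0.0996, H₀ = 1.6706 rad.
Bracket: H₀ sin φ sin δ + cos φ cos δ sin H₀ = 1.6706×-0.53435×-0.15568 + 0.84526×0.98781×0.99502 = 0.138973 + 0.830798 = 0.969771.
Q̄ = (S₀/π) × [bracket] = (1361/π) × 0.969771 = 420.12 W/m².
Daily total = Q̄ × 24.00 h × 3600 s/h = 420.12 × 24.00 × 3600 / 10⁶ = 36.30 MJ/m².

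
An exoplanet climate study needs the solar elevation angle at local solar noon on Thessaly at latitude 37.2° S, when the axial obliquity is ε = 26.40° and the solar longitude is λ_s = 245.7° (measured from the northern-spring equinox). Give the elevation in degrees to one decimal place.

Solar declination: sin δ = sin ε · sin λ_s = sin 26.40° × sin 245.7° = -0.40524, so δ = -23.906°.
At local noon the hour angle is zero, so the zenith angle equals |φ − δ| = |-37.2° − (-23.906°)| = 13.294°.
Elevation = 90° − 13.294° = 76.7°.

76.7°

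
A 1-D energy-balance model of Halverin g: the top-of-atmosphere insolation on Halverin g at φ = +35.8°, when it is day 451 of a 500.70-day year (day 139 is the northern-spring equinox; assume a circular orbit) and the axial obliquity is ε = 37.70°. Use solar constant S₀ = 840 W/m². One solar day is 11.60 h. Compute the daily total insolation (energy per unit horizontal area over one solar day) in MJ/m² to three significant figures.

Solar longitude: λ_s = 360° × (451 − 139)/500.70 = 224.326°.
sin δ = sin 37.70° × sin 224.326° = -0.42730, so δ = -25.296°.
cos H₀ = −tan(+35.8°) tan(-25.296°) = 0.3409, H₀ = 1.2230 rad.
Bracket: H₀ sin φ sin δ + cos φ cos δ sin H₀ = 1.2230×0.58496×-0.42730 + 0.81106×0.90411×0.94011 = -0.305693 + 0.689371 = 0.383678.
Q̄ = (S₀/π) × [bracket] = (840/π) × 0.383678 = 102.59 W/m².
Daily total = Q̄ × 11.60 h × 3600 s/h = 102.59 × 11.60 × 3600 / 10⁶ = 4.284 MJ/m².

4.28 MJ/m²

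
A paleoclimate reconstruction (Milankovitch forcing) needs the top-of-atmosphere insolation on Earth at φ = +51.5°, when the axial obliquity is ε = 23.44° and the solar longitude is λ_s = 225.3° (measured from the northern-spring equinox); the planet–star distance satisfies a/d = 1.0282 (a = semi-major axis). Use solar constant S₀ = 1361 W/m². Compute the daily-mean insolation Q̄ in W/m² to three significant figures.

Q̄ ≈ 133 W/m²

Solar declination: sin δ = sin ε · sin λ_s = sin 23.44° × sin 225.3° = -0.28275, so δ = -16.424°.
cos H₀ = −tan(+51.5°) tan(-16.424°) = 0.3706, H₀ = 1.1912 rad.
Bracket: H₀ sin φ sin δ + cos φ cos δ sin H₀ = 1.1912×0.78261×-0.28275 + 0.62251×0.95919×0.92880 = -0.263592 + 0.554591 = 0.290999.
Inverse-square distance factor (a/d)² = 1.0282² = 1.057195.
Q̄ = (S₀/π) × 1.057195 × [bracket] = (1361/π) × 1.057195 × 0.290999 = 133.3 W/m².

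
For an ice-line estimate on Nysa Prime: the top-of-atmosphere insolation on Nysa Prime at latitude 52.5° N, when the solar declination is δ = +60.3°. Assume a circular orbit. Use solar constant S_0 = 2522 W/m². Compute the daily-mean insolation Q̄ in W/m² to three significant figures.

cos h₀ = −tan(+52.5°) tan(+60.300°) = -2.2848 ≤ −1 ⇒ polar day, h₀ = π.
Bracket: h₀ sin ϕ sin δ + cos ϕ cos δ sin h₀ = 3.1416×0.79335×0.86863 + 0.60876×0.49546×0.00000 = 2.164963 + 0.000000 = 2.164963.
Q̄ = (S_0/π) × [bracket] = (2522/π) × 2.164963 = 1738 W/m².

Q̄ ≈ 1.74e+03 W/m²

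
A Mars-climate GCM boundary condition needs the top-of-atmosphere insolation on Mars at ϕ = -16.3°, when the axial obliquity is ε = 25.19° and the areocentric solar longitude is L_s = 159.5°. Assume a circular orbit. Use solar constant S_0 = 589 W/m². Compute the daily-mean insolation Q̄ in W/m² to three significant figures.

Q̄ ≈ 166 W/m²

sin δ = sin 25.19° × sin 159.5° = 0.14906, so δ = +8.572°.
cos h₀ = −tan(-16.3°) tan(+8.572°) = 0.0441, h₀ = 1.5267 rad.
Bracket: h₀ sin ϕ sin δ + cos ϕ cos δ sin h₀ = 1.5267×-0.28067×0.14906 + 0.95981×0.98883×0.99903 = -0.063872 + 0.948168 = 0.884296.
Q̄ = (S_0/π) × [bracket] = (589/π) × 0.884296 = 165.8 W/m².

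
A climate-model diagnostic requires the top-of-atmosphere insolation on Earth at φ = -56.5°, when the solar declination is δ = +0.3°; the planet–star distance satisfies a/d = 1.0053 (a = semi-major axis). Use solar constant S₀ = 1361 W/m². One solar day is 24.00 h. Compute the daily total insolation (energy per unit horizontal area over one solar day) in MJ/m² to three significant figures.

cos H₀ = −tan(-56.5°) tan(+0.300°) = 0.0079, H₀ = 1.5629 rad.
Bracket: H₀ sin φ sin δ + cos φ cos δ sin H₀ = 1.5629×-0.83389×0.00524 + 0.55194×0.99999×0.99997 = -0.006829 + 0.551918 = 0.545089.
Inverse-square distance factor (a/d)² = 1.0053² = 1.010628.
Q̄ = (S₀/π) × 1.010628 × [bracket] = (1361/π) × 1.010628 × 0.545089 = 238.65 W/m².
Daily total = Q̄ × 24.00 h × 3600 s/h = 238.65 × 24.00 × 3600 / 10⁶ = 20.62 MJ/m².

20.6 MJ/m²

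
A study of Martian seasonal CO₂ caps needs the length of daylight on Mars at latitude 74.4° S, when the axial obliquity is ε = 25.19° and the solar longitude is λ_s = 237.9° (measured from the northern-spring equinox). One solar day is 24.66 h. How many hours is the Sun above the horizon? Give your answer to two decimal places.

24.66 h

Solar declination: sin δ = sin ε · sin λ_s = sin 25.19° × sin 237.9° = -0.36055, so δ = -21.134°.
Sunrise equation: cos H₀ = −tan φ · tan δ = -1.3845 ≤ −1, so the Sun never sets (polar day) and H₀ = π.
Daylight = 2H₀/(2π) × 24.66 h = (3.1416/π) × 24.66 = 24.66 h.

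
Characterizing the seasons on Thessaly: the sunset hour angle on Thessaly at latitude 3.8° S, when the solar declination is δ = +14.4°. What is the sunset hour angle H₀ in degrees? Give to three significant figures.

H₀ = 89.0°

cos H₀ = −tan φ · tan δ = −tan(-3.8°) × tan(+14.400°) = 0.0171, so H₀ = 1.5537 rad = 89.02°.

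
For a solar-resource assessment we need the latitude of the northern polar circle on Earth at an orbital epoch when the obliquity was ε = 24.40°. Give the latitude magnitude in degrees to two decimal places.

The polar circle is the lowest latitude that experiences at least one full rotation of continuous daylight at the northern-summer solstice; it lies at |ϕ| = 90° − ε = 90° − 24.40° = 65.60°.

65.60°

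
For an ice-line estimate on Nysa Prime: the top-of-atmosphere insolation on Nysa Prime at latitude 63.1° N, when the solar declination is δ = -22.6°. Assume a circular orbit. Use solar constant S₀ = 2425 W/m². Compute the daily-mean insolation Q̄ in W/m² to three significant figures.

Q̄ ≈ 23.3 W/m²

cos H₀ = −tan(+63.1°) tan(-22.600°) = 0.8205, H₀ = 0.6085 rad.
Bracket: H₀ sin φ sin δ + cos φ cos δ sin H₀ = 0.6085×0.89180×-0.38430 + 0.45243×0.92321×0.57166 = -0.208544 + 0.238775 = 0.030231.
Q̄ = (S₀/π) × [bracket] = (2425/π) × 0.030231 = 23.34 W/m².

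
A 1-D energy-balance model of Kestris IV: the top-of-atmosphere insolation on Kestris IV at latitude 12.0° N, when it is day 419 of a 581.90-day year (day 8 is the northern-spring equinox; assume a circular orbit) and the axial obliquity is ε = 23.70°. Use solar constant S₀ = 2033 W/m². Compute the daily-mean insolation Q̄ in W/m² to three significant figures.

Q̄ ≈ 504 W/m²

Solar longitude: λ_s = 360° × (419 − 8)/581.90 = 254.270°.
sin δ = sin 23.70° × sin 254.270° = -0.38690, so δ = -22.761°.
cos H₀ = −tan(+12.0°) tan(-22.761°) = 0.0892, H₀ = 1.4815 rad.
Bracket: H₀ sin φ sin δ + cos φ cos δ sin H₀ = 1.4815×0.20791×-0.38690 + 0.97815×0.92212×0.99602 = -0.119172 + 0.898382 = 0.779210.
Q̄ = (S₀/π) × [bracket] = (2033/π) × 0.779210 = 504.2 W/m².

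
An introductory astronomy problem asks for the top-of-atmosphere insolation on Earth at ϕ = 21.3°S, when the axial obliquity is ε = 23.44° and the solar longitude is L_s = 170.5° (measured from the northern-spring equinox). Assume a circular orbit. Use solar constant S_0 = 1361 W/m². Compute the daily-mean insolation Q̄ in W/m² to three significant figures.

Q̄ ≈ 387 W/m²

Solar declination: sin δ = sin ε · sin L_s = sin 23.44° × sin 170.5° = 0.06565, so δ = +3.764°.
cos h₀ = −tan(-21.3°) tan(+3.764°) = 0.0257, h₀ = 1.5451 rad.
Bracket: h₀ sin ϕ sin δ + cos ϕ cos δ sin h₀ = 1.5451×-0.36325×0.06565 + 0.93169×0.99784×0.99967 = -0.036847 + 0.929371 = 0.892524.
Q̄ = (S_0/π) × [bracket] = (1361/π) × 0.892524 = 386.7 W/m².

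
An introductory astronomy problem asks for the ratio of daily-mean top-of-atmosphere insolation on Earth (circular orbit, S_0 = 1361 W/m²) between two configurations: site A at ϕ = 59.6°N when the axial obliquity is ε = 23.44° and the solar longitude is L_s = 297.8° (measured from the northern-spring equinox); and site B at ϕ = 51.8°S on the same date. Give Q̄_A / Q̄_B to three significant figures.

— Configuration A (ϕ=+59.6°):
Solar declination: sin δ = sin ε · sin L_s = sin 23.44° × sin 297.8° = -0.35188, so δ = -20.602°.
cos h₀ = −tan(+59.6°) tan(-20.602°) = 0.6407, h₀ = 0.8753 rad.
Bracket: h₀ sin ϕ sin δ + cos ϕ cos δ sin h₀ = 0.8753×0.86251×-0.35188 + 0.50603×0.93605×0.76776 = -0.265654 + 0.363664 = 0.098010.
Q̄ = (S_0/π) × [bracket] = (1361/π) × 0.098010 = 42.460 W/m².
— Configuration B (ϕ=-51.8°):
cos h₀ = −tan(-51.8°) tan(-20.602°) = -0.4777, h₀ = 2.0688 rad.
Bracket: h₀ sin ϕ sin δ + cos ϕ cos δ sin h₀ = 2.0688×-0.78586×-0.35188 + 0.61841×0.93605×0.87852 = 0.572082 + 0.508542 = 1.080624.
Q̄ = (S_0/π) × [bracket] = (1361/π) × 1.080624 = 468.15 W/m².
Ratio Q̄_A / Q̄_B = 42.460 / 468.15 = 0.09070.

Q̄_A / Q̄_B ≈ 0.0907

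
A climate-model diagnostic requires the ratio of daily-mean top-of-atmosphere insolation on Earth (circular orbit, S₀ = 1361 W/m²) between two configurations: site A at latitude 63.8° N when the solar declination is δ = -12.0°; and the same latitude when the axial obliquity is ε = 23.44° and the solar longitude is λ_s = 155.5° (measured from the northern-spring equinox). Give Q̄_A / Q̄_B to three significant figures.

Q̄_A / Q̄_B ≈ 0.259

— Configuration A (φ=+63.8°):
cos H₀ = −tan(+63.8°) tan(-12.000°) = 0.4320, H₀ = 1.1241 rad.
Bracket: H₀ sin φ sin δ + cos φ cos δ sin H₀ = 1.1241×0.89726×-0.20791 + 0.44151×0.97815×0.90189 = -0.209700 + 0.389493 = 0.179793.
Q̄ = (S₀/π) × [bracket] = (1361/π) × 0.179793 = 77.890 W/m².
— Configuration B (φ=+63.8°):
Solar declination: sin δ = sin ε · sin λ_s = sin 23.44° × sin 155.5° = 0.16496, so δ = +9.495°.
cos H₀ = −tan(+63.8°) tan(+9.495°) = -0.3399, H₀ = 1.9176 rad.
Bracket: H₀ sin φ sin δ + cos φ cos δ sin H₀ = 1.9176×0.89726×0.16496 + 0.44151×0.98630×0.94046 = 0.283828 + 0.409534 = 0.693362.
Q̄ = (S₀/π) × [bracket] = (1361/π) × 0.693362 = 300.38 W/m².
Ratio Q̄_A / Q̄_B = 77.890 / 300.38 = 0.2593.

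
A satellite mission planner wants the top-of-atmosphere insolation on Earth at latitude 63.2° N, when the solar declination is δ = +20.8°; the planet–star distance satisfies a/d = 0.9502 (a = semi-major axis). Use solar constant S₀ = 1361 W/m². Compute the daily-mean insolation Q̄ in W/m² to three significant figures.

Q̄ ≈ 409 W/m²

cos H₀ = −tan(+63.2°) tan(+20.800°) = -0.7520, H₀ = 2.4219 rad.
Bracket: H₀ sin φ sin δ + cos φ cos δ sin H₀ = 2.4219×0.89259×0.35511 + 0.45088×0.93483×0.65916 = 0.767664 + 0.277833 = 1.045497.
Inverse-square distance factor (a/d)² = 0.9502² = 0.902880.
Q̄ = (S₀/π) × 0.902880 × [bracket] = (1361/π) × 0.902880 × 1.045497 = 408.9 W/m².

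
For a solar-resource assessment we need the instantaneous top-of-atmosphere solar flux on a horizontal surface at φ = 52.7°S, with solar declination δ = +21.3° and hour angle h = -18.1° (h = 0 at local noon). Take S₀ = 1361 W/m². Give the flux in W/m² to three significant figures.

cos θ_z = sin φ sin δ + cos φ cos δ cos h = -0.288957 + 0.536656 = 0.247699.
Flux = S₀ · cos θ_z = 1361 × 0.247699 = 337.1 W/m².

337 W/m²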